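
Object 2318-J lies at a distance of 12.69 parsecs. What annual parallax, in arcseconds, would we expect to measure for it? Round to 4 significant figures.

p = 1/d = 1/12.69 = 0.078802 arcsec.

0.07880 arcsec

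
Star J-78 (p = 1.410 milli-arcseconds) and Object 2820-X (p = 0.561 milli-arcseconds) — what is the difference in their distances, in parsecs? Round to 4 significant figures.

1073 pc

d_A = 1/0.001410″ = 709.22 pc; d_B = 1/0.0005610″ = 1782.5 pc.
|d_B − d_A| = |1782.5 − 709.22| = 1073.3 pc.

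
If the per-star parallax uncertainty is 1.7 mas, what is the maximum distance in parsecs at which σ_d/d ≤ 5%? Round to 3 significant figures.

29.4 pc

σ_d/d = σ_p/p, so the condition is σ_p/p ≤ 0.05, i.e. p ≥ σ_p/0.05.
p_min = 1.7/0.05 = 34 mas = 0.034 arcsec.
d_max = 1/p_min = 1/0.034 = 29.412 pc.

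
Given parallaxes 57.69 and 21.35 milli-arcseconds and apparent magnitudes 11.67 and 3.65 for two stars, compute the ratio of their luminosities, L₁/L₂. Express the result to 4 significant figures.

L₁/L₂ = 8.484 × 10^-5

d₁ = 1/p₁ = 1/0.05769″ = 17.334 pc; d₂ = 1/p₂ = 1/0.02135″ = 46.838 pc.
M₁ = m₁ − 5 log₁₀ d₁ + 5 = 11.67 − 6.1945 + 5 = 10.4755.
M₂ = 3.65 − 8.3530 + 5 = 0.2970.
L₁/L₂ = 10^(0.4(M₂ − M₁)) = 10^(0.4 × (-10.1785)) = 10^(-4.07140) = 0.00008484.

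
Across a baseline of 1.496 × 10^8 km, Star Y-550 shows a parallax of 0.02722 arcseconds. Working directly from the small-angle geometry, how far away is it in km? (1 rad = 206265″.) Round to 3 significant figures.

1.13 × 10^15 km

θ = 0.02722″ = 0.02722/206265 = 1.3197 × 10^-7 rad.
d = B/θ = (1.496 × 10^8) / (1.3197 × 10^-7) = 1.1336 × 10^15 km.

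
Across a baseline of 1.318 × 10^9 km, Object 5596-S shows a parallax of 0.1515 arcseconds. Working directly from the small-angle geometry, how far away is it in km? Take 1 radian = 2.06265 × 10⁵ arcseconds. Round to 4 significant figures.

1.794 × 10^15 km

θ = 0.1515″ = 0.1515/206265 = 7.3449 × 10^-7 rad.
d = B/θ = (1.318 × 10^9) / (7.3449 × 10^-7) = 1.7944 × 10^15 km.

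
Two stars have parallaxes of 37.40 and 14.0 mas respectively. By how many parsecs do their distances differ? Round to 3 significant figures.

d_A = 1/0.03740″ = 26.738 pc; d_B = 1/0.01400″ = 71.429 pc.
|d_B − d_A| = |71.429 − 26.738| = 44.691 pc.

44.7 pc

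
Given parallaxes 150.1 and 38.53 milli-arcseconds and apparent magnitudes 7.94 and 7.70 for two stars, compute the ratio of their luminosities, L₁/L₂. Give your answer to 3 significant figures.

d₁ = 1/p₁ = 1/0.1501″ = 6.6622 pc; d₂ = 1/p₂ = 1/0.03853″ = 25.954 pc.
M₁ = m₁ − 5 log₁₀ d₁ + 5 = 7.94 − 4.1181 + 5 = 8.8219.
M₂ = 7.70 − 7.0710 + 5 = 5.6290.
L₁/L₂ = 10^(0.4(M₂ − M₁)) = 10^(0.4 × (-3.1929)) = 10^(-1.27716) = 0.052825.

L₁/L₂ = 0.0528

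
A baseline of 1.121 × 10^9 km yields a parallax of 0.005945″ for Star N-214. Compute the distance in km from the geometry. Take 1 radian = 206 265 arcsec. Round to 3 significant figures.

3.89 × 10^16 km

θ = 0.005945″ = 0.005945/206265 = 2.8822 × 10^-8 rad.
d = B/θ = (1.121 × 10^9) / (2.8822 × 10^-8) = 3.8894 × 10^16 km.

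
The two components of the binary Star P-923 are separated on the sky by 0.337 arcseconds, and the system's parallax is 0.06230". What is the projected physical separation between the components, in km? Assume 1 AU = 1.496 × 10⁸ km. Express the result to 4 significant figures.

8.092 × 10^8 km

d = 1/p = 1/0.06230″ = 16.051 pc.
At distance d (pc), an angle of θ arcsec spans θ·d AU: s = 0.337 × 16.051 = 5.4092 AU.
= 5.4092 × 1.496 × 10⁸ km = 8.0922 × 10^8 km.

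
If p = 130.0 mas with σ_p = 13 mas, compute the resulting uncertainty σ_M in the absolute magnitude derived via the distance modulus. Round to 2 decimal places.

σ_M = 0.22 mag

M = m − 5 log₁₀ d + 5 = m + 5 log₁₀ p + 5, so ∂M/∂p = 5/(p ln 10).
σ_M = (5/ln 10) · (σ_p/p) = 2.1715 × 13/130.0 = 2.1715 × 0.1 = 0.21715.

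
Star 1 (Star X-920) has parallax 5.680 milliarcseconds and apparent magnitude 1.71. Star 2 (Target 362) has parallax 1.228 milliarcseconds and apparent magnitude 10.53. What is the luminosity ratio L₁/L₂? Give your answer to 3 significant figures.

d₁ = 1/p₁ = 1/0.005680″ = 176.06 pc; d₂ = 1/p₂ = 1/0.001228″ = 814.33 pc.
M₁ = m₁ − 5 log₁₀ d₁ + 5 = 1.71 − 11.2283 + 5 = -4.5183.
M₂ = 10.53 − 14.5540 + 5 = 0.9760.
L₁/L₂ = 10^(0.4(M₂ − M₁)) = 10^(0.4 × 5.4943) = 10^2.19772 = 157.66.

L₁/L₂ = 158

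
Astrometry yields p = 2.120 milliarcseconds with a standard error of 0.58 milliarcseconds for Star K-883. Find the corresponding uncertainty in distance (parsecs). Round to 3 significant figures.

d = 1/p, so σ_d = σ_p / p².
σ_d = 0.000580 / (0.002120)² = 0.000580 / 0.0000044944 = 129.05 pc.

129 pc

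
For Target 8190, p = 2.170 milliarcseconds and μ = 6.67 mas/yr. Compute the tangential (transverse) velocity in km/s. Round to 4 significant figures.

14.57 km/s

d = 1/p = 1/0.002170″ = 460.83 pc.
μ = 6.67 mas/yr = 0.00667 ″/yr.
v_t = 4.74 × μ × d = 4.74 × 0.00667 × 460.83 = 14.57 km/s.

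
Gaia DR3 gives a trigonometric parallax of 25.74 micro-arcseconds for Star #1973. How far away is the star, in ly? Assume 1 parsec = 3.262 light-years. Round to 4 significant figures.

p = 25.74 micro-arcseconds = 0.00002574 arcsec.
d = 1/p = 1/0.00002574 = 38850 pc.
In light-years: 38850 × 3.262 = 1.2673 × 10^5 ly.

126700 ly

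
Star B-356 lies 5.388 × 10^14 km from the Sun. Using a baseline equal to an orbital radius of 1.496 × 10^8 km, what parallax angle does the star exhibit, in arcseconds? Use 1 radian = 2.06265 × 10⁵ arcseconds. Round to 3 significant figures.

θ ≈ B/d = (1.496 × 10^8) / (5.388 × 10^14) = 2.7765 × 10^-7 rad.
In arcseconds: 2.7765 × 10^-7 × 206265 = 0.057269″.

0.0573 arcsec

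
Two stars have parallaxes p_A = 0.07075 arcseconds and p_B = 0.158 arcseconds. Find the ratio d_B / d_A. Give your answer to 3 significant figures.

0.448

Since d = 1/p, d_B/d_A = p_A/p_B.
= 0.07075 / 0.158 = 0.44778.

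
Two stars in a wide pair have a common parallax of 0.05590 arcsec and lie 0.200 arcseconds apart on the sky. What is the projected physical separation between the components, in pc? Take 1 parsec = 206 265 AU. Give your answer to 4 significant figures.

d = 1/p = 1/0.05590″ = 17.889 pc.
At distance d (pc), an angle of θ arcsec spans θ·d AU: s = 0.200 × 17.889 = 3.5778 AU.
= 3.5778 / 206265 = 1.7346 × 10^-5 pc.

1.735 × 10^-5 pc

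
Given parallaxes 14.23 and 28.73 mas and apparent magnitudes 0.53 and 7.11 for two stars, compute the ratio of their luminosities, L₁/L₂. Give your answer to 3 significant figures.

d₁ = 1/p₁ = 1/0.01423″ = 70.274 pc; d₂ = 1/p₂ = 1/0.02873″ = 34.807 pc.
M₁ = m₁ − 5 log₁₀ d₁ + 5 = 0.53 − 9.2340 + 5 = -3.7040.
M₂ = 7.11 − 7.7083 + 5 = 4.4017.
L₁/L₂ = 10^(0.4(M₂ − M₁)) = 10^(0.4 × 8.1057) = 10^3.24228 = 1746.9.

L₁/L₂ = 1750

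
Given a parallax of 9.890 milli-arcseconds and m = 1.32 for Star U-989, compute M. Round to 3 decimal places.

M = -3.704

d = 1/p = 1/0.009890″ = 101.11 pc.
m − M = 5 log₁₀(101.11) − 5 = 10.0240 − 5 = 5.0240.
M = m − (m − M) = 1.32 − 5.0240 = -3.704.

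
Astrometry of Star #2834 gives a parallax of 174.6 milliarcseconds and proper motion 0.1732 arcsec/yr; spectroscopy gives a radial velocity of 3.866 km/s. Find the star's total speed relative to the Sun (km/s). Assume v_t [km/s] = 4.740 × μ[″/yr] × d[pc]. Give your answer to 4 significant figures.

6.087 km/s

d = 1/p = 1/0.1746″ = 5.7274 pc.
v_t = 4.740 μ d = 4.740 × 0.1732 × 5.7274 = 4.702 km/s.
v = √(v_r² + v_t²) = √(3.866² + 4.702²) = √37.0548 = 6.0873 km/s.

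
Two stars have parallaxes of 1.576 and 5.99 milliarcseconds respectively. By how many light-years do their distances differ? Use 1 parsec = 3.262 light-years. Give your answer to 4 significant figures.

d_A = 1/0.001576″ = 634.52 pc; d_B = 1/0.005990″ = 166.94 pc.
|d_B − d_A| = |166.94 − 634.52| = 467.58 pc = 467.58 × 3.262 ly = 1525.2 ly.

1525 ly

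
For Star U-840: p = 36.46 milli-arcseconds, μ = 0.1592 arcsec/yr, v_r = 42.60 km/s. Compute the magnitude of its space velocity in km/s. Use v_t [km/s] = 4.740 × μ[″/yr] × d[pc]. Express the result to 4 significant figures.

d = 1/p = 1/0.03646″ = 27.427 pc.
v_t = 4.740 μ d = 4.740 × 0.1592 × 27.427 = 20.697 km/s.
v = √(v_r² + v_t²) = √(42.60² + 20.697²) = √2243.13 = 47.362 km/s.

47.36 km/s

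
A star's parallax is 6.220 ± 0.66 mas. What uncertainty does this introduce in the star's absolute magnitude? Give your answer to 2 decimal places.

M = m − 5 log₁₀ d + 5 = m + 5 log₁₀ p + 5, so ∂M/∂p = 5/(p ln 10).
σ_M = (5/ln 10) · (σ_p/p) = 2.1715 × 0.66/6.220 = 2.1715 × 0.10611 = 0.23042.

σ_M = 0.23 mag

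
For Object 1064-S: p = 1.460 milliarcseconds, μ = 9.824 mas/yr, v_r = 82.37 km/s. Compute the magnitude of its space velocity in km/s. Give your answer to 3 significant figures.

d = 1/p = 1/0.001460″ = 684.93 pc.
μ = 9.824 mas/yr = 0.009824 ″/yr.
v_t = 4.740 μ d = 4.740 × 0.009824 × 684.93 = 31.894 km/s.
v = √(v_r² + v_t²) = √(82.37² + 31.894²) = √7802.04 = 88.329 km/s.

88.3 km/s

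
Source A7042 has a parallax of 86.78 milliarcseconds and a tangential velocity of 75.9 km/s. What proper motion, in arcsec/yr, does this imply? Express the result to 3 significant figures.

d = 1/p = 1/0.08678″ = 11.523 pc.
μ = v_t / (4.74 d) = 75.9 / (4.74 × 11.523) = 75.9 / 54.619 = 1.3896 ″/yr.

1.39 arcsec/yr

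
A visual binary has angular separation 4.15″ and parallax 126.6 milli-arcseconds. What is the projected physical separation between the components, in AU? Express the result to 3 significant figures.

d = 1/p = 1/0.1266″ = 7.8989 pc.
At distance d (pc), an angle of θ arcsec spans θ·d AU: s = 4.15 × 7.8989 = 32.78 AU.

32.8 AU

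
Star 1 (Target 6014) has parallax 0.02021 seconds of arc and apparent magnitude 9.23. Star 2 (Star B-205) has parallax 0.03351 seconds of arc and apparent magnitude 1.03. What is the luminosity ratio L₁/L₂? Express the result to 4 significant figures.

L₁/L₂ = 0.001443

d₁ = 1/p₁ = 1/0.02021″ = 49.48 pc; d₂ = 1/p₂ = 1/0.03351″ = 29.842 pc.
M₁ = m₁ − 5 log₁₀ d₁ + 5 = 9.23 − 8.4721 + 5 = 5.7579.
M₂ = 1.03 − 7.3741 + 5 = -1.3441.
L₁/L₂ = 10^(0.4(M₂ − M₁)) = 10^(0.4 × (-7.1020)) = 10^(-2.84080) = 0.0014428.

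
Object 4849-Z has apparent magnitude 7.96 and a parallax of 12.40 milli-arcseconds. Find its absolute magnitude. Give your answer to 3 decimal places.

d = 1/p = 1/0.01240″ = 80.645 pc.
m − M = 5 log₁₀(80.645) − 5 = 9.5329 − 5 = 4.5329.
M = m − (m − M) = 7.96 − 4.5329 = 3.427.

M = 3.427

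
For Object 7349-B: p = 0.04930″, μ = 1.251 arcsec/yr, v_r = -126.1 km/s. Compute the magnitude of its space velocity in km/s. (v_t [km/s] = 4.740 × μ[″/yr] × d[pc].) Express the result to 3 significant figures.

d = 1/p = 1/0.04930″ = 20.284 pc.
v_t = 4.740 μ d = 4.740 × 1.251 × 20.284 = 120.28 km/s.
v = √(v_r² + v_t²) = √((-126.1)² + 120.28²) = √30368.5 = 174.27 km/s.

174 km/s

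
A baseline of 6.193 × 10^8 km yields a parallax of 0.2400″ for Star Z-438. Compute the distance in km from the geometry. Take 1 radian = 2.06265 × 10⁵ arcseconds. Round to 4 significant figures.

θ = 0.2400″ = 0.2400/206265 = 1.1636 × 10^-6 rad.
d = B/θ = (6.193 × 10^8) / (1.1636 × 10^-6) = 5.3223 × 10^14 km.

5.322 × 10^14 km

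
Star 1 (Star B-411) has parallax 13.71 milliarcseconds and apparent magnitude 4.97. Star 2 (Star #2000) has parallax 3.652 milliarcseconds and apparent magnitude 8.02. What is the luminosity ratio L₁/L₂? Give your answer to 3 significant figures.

L₁/L₂ = 1.18

d₁ = 1/p₁ = 1/0.01371″ = 72.939 pc; d₂ = 1/p₂ = 1/0.003652″ = 273.82 pc.
M₁ = m₁ − 5 log₁₀ d₁ + 5 = 4.97 − 9.3148 + 5 = 0.6552.
M₂ = 8.02 − 12.1873 + 5 = 0.8327.
L₁/L₂ = 10^(0.4(M₂ − M₁)) = 10^(0.4 × 0.1775) = 10^0.07100 = 1.1776.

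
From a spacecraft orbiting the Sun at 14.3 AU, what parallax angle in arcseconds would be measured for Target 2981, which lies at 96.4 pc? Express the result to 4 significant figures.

0.1483 arcsec

p (arcsec) = B (AU) / d (pc).
p = 14.3 / 96.4 = 0.14834 arcsec.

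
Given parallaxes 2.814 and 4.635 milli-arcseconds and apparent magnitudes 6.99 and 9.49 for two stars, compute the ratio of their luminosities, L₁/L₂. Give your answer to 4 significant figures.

L₁/L₂ = 27.13

d₁ = 1/p₁ = 1/0.002814″ = 355.37 pc; d₂ = 1/p₂ = 1/0.004635″ = 215.75 pc.
M₁ = m₁ − 5 log₁₀ d₁ + 5 = 6.99 − 12.7534 + 5 = -0.7634.
M₂ = 9.49 − 11.6698 + 5 = 2.8202.
L₁/L₂ = 10^(0.4(M₂ − M₁)) = 10^(0.4 × 3.5836) = 10^1.43344 = 27.129.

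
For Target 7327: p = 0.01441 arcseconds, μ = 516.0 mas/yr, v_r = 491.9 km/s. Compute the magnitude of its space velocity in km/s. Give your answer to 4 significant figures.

520.4 km/s

d = 1/p = 1/0.01441″ = 69.396 pc.
μ = 516.0 mas/yr = 0.5160 ″/yr.
v_t = 4.740 μ d = 4.740 × 0.5160 × 69.396 = 169.73 km/s.
v = √(v_r² + v_t²) = √(491.9² + 169.73²) = √270774 = 520.36 km/s.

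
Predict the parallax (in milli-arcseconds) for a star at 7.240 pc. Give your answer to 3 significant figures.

p = 1/d = 1/7.24 = 0.13812 arcsec.
= 0.13812 × 1000 = 138.12 mas.

138 mas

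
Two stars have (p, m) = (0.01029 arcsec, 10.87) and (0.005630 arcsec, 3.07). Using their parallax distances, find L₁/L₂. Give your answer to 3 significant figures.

d₁ = 1/p₁ = 1/0.01029″ = 97.182 pc; d₂ = 1/p₂ = 1/0.005630″ = 177.62 pc.
M₁ = m₁ − 5 log₁₀ d₁ + 5 = 10.87 − 9.9379 + 5 = 5.9321.
M₂ = 3.07 − 11.2475 + 5 = -3.1775.
L₁/L₂ = 10^(0.4(M₂ − M₁)) = 10^(0.4 × (-9.1096)) = 10^(-3.64384) = 0.00022707.

L₁/L₂ = 0.000227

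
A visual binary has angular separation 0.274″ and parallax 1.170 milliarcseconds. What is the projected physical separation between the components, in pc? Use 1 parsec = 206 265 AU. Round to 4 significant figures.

d = 1/p = 1/0.001170″ = 854.7 pc.
At distance d (pc), an angle of θ arcsec spans θ·d AU: s = 0.274 × 854.7 = 234.19 AU.
= 234.19 / 206265 = 0.0011354 pc.

0.001135 pc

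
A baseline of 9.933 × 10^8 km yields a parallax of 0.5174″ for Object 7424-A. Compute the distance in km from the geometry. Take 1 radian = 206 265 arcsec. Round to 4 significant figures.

θ = 0.5174″ = 0.5174/206265 = 2.5084 × 10^-6 rad.
d = B/θ = (9.933 × 10^8) / (2.5084 × 10^-6) = 3.9599 × 10^14 km.

3.960 × 10^14 km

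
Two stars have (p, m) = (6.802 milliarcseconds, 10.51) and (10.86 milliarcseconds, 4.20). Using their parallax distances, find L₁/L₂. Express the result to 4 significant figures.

d₁ = 1/p₁ = 1/0.006802″ = 147.02 pc; d₂ = 1/p₂ = 1/0.01086″ = 92.081 pc.
M₁ = m₁ − 5 log₁₀ d₁ + 5 = 10.51 − 10.8369 + 5 = 4.6731.
M₂ = 4.20 − 9.8209 + 5 = -0.6209.
L₁/L₂ = 10^(0.4(M₂ − M₁)) = 10^(0.4 × (-5.2940)) = 10^(-2.11760) = 0.0076278.

L₁/L₂ = 0.007628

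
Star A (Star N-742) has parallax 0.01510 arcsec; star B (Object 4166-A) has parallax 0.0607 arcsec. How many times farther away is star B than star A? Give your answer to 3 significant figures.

0.249

Since d = 1/p, d_B/d_A = p_A/p_B.
= 0.01510 / 0.0607 = 0.24876.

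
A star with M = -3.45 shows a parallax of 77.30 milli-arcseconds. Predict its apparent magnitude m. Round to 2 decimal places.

m = -2.89

d = 1/p = 1/0.07730″ = 12.937 pc.
m − M = 5 log₁₀ d − 5 = 5 log₁₀(12.937) − 5 = 5.5592 − 5 = 0.5592.
m = M + (m − M) = -3.45 + 0.5592 = -2.89.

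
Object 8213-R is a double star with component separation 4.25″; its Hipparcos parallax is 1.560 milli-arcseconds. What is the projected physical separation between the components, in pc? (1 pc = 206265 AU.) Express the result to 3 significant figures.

0.0132 pc

d = 1/p = 1/0.001560″ = 641.03 pc.
At distance d (pc), an angle of θ arcsec spans θ·d AU: s = 4.25 × 641.03 = 2724.4 AU.
= 2724.4 / 206265 = 0.013208 pc.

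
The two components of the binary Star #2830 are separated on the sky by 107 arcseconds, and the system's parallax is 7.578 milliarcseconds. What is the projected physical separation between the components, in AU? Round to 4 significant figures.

d = 1/p = 1/0.007578″ = 131.96 pc.
At distance d (pc), an angle of θ arcsec spans θ·d AU: s = 107 × 131.96 = 14120 AU.

14120 AU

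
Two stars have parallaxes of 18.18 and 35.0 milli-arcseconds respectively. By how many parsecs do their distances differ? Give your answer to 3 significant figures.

d_A = 1/0.01818″ = 55.006 pc; d_B = 1/0.03500″ = 28.571 pc.
|d_B − d_A| = |28.571 − 55.006| = 26.435 pc.

26.4 pc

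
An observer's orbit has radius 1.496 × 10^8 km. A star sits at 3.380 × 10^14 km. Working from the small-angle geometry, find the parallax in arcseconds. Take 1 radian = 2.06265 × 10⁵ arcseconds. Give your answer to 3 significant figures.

θ ≈ B/d = (1.496 × 10^8) / (3.380 × 10^14) = 4.4260 × 10^-7 rad.
In arcseconds: 4.4260 × 10^-7 × 206265 = 0.091293″.

0.0913 arcsec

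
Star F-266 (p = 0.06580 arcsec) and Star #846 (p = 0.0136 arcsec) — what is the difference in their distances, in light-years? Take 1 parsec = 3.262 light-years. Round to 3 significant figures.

190 ly

d_A = 1/0.06580″ = 15.198 pc; d_B = 1/0.01360″ = 73.529 pc.
|d_B − d_A| = |73.529 − 15.198| = 58.331 pc = 58.331 × 3.262 ly = 190.28 ly.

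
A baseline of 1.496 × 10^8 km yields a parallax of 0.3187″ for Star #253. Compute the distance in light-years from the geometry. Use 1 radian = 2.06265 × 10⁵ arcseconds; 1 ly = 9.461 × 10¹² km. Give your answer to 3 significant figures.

θ = 0.3187″ = 0.3187/206265 = 1.5451 × 10^-6 rad.
d = B/θ = (1.496 × 10^8) / (1.5451 × 10^-6) = 9.6822 × 10^13 km = (9.6822 × 10^13) / (9.461 × 10^12) ly = 10.234 ly.

10.2 ly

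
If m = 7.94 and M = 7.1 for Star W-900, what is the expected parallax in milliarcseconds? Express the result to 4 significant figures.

m − M = 7.94 − 7.1 = 0.84.
d = 10^((m−M)/5 + 1) = 10^1.168 = 14.723 pc.
p = 1/d = 1/14.723 = 0.067921 arcsec = 67.921 mas.

67.92 mas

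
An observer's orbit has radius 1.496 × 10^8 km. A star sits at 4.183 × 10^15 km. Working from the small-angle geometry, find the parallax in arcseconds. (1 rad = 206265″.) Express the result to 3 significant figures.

θ ≈ B/d = (1.496 × 10^8) / (4.183 × 10^15) = 3.5764 × 10^-8 rad.
In arcseconds: 3.5764 × 10^-8 × 206265 = 0.0073769″.

0.00738 arcsec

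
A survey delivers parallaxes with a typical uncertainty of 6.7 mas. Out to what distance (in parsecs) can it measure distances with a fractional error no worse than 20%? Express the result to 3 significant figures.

29.9 pc

σ_d/d = σ_p/p, so the condition is σ_p/p ≤ 0.20, i.e. p ≥ σ_p/0.20.
p_min = 6.7/0.20 = 33.5 mas = 0.0335 arcsec.
d_max = 1/p_min = 1/0.0335 = 29.851 pc.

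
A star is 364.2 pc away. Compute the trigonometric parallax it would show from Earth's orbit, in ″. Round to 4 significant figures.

0.002746 ″

p = 1/d = 1/364.2 = 0.0027457 arcsec.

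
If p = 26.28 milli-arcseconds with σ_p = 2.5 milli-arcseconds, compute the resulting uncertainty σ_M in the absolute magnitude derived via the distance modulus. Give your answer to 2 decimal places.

σ_M = 0.21 mag

M = m − 5 log₁₀ d + 5 = m + 5 log₁₀ p + 5, so ∂M/∂p = 5/(p ln 10).
σ_M = (5/ln 10) · (σ_p/p) = 2.1715 × 2.5/26.28 = 2.1715 × 0.095129 = 0.20657.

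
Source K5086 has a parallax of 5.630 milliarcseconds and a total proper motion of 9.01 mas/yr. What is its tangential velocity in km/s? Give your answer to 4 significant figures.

d = 1/p = 1/0.005630″ = 177.62 pc.
μ = 9.01 mas/yr = 0.00901 ″/yr.
v_t = 4.74 × μ × d = 4.74 × 0.00901 × 177.62 = 7.5857 km/s.

7.586 km/s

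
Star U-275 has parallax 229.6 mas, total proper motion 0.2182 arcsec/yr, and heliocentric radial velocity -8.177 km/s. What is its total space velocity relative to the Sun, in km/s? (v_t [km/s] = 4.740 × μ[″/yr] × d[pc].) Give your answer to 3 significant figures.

9.34 km/s

d = 1/p = 1/0.2296″ = 4.3554 pc.
v_t = 4.740 μ d = 4.740 × 0.2182 × 4.3554 = 4.5047 km/s.
v = √(v_r² + v_t²) = √((-8.177)² + 4.5047²) = √87.1557 = 9.3357 km/s.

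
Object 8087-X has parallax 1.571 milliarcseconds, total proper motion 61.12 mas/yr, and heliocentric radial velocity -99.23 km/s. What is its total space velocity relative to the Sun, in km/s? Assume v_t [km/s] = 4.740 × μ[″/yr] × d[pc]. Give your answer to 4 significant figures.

209.4 km/s

d = 1/p = 1/0.001571″ = 636.54 pc.
μ = 61.12 mas/yr = 0.06112 ″/yr.
v_t = 4.740 μ d = 4.740 × 0.06112 × 636.54 = 184.41 km/s.
v = √(v_r² + v_t²) = √((-99.23)² + 184.41²) = √43853.6 = 209.41 km/s.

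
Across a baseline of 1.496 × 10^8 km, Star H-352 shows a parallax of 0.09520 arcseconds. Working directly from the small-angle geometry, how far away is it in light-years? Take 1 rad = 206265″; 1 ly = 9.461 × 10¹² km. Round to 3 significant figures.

θ = 0.09520″ = 0.09520/206265 = 4.6154 × 10^-7 rad.
d = B/θ = (1.496 × 10^8) / (4.6154 × 10^-7) = 3.2413 × 10^14 km = (3.2413 × 10^14) / (9.461 × 10^12) ly = 34.26 ly.

34.3 ly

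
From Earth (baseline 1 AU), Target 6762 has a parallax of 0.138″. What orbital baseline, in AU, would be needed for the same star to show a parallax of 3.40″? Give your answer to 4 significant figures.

24.64 AU

Parallax scales linearly with baseline: p ∝ B, so B = p_target / p_Earth × 1 AU.
B = 3.40 / 0.138 = 24.638 AU.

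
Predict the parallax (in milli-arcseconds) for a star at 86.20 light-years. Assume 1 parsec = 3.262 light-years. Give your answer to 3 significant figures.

d = 86.20 ly ÷ 3.262 = 26.426 pc.
p = 1/d = 1/26.426 = 0.037842 arcsec.
= 0.037842 × 1000 = 37.842 mas.

37.8 mas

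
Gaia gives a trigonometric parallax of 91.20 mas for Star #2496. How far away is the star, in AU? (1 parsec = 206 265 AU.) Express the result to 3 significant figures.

p = 91.20 mas = 0.09120 arcsec.
d = 1/p = 1/0.09120 = 10.965 pc.
In AU: 10.965 × 206265 = 2.2617 × 10^6 AU.

2.26 × 10^6 AU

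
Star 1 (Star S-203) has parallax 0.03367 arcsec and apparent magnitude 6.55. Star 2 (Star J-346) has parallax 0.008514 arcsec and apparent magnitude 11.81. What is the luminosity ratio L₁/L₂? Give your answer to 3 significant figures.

d₁ = 1/p₁ = 1/0.03367″ = 29.7 pc; d₂ = 1/p₂ = 1/0.008514″ = 117.45 pc.
M₁ = m₁ − 5 log₁₀ d₁ + 5 = 6.55 − 7.3638 + 5 = 4.1862.
M₂ = 11.81 − 10.3493 + 5 = 6.4607.
L₁/L₂ = 10^(0.4(M₂ − M₁)) = 10^(0.4 × 2.2745) = 10^0.90980 = 8.1246.

L₁/L₂ = 8.12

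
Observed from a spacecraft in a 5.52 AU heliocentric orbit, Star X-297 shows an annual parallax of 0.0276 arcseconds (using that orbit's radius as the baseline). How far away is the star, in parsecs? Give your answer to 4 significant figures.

With baseline B (in AU) and parallax p (in arcsec), d = B/p parsecs.
d = 5.52 / 0.0276 = 200 pc.

200.0 pc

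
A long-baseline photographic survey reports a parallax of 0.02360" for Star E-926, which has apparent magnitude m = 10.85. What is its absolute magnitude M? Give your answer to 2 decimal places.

d = 1/p = 1/0.02360″ = 42.373 pc.
m − M = 5 log₁₀(42.373) − 5 = 8.1354 − 5 = 3.1354.
M = m − (m − M) = 10.85 − 3.1354 = 7.71.

M = 7.71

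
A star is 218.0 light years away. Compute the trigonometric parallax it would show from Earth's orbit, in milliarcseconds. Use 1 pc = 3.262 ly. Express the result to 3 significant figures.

15.0 mas

d = 218.0 ly ÷ 3.262 = 66.83 pc.
p = 1/d = 1/66.83 = 0.014963 arcsec.
= 0.014963 × 1000 = 14.963 mas.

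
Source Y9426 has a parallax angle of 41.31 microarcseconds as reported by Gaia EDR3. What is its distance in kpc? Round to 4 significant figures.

p = 41.31 microarcseconds = 0.00004131 arcsec.
d = 1/p = 1/0.00004131 = 24207 pc.
= 24.207 kpc.

24.21 kpc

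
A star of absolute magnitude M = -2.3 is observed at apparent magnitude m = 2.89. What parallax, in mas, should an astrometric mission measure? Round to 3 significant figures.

m − M = 2.89 − (-2.3) = 5.19.
d = 10^((m−M)/5 + 1) = 10^2.038 = 109.14 pc.
p = 1/d = 1/109.14 = 0.0091625 arcsec = 9.1625 mas.

9.16 mas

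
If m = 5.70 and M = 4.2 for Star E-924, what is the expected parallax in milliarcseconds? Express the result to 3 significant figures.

50.1 mas

m − M = 5.70 − 4.2 = 1.50.
d = 10^((m−M)/5 + 1) = 10^1.300 = 19.953 pc.
p = 1/d = 1/19.953 = 0.050118 arcsec = 50.118 mas.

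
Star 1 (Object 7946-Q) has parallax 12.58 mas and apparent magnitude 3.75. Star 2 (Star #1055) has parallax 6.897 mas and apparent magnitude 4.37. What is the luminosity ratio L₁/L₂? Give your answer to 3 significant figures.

L₁/L₂ = 0.532

d₁ = 1/p₁ = 1/0.01258″ = 79.491 pc; d₂ = 1/p₂ = 1/0.006897″ = 144.99 pc.
M₁ = m₁ − 5 log₁₀ d₁ + 5 = 3.75 − 9.5016 + 5 = -0.7516.
M₂ = 4.37 − 10.8067 + 5 = -1.4367.
L₁/L₂ = 10^(0.4(M₂ − M₁)) = 10^(0.4 × (-0.6851)) = 10^(-0.27404) = 0.53206.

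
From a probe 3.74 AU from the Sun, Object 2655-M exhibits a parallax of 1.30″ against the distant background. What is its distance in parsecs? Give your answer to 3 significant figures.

With baseline B (in AU) and parallax p (in arcsec), d = B/p parsecs.
d = 3.74 / 1.30 = 2.8769 pc.

2.88 pc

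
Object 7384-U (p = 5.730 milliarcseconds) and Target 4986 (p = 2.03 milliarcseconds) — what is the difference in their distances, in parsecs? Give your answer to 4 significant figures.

318.1 pc

d_A = 1/0.005730″ = 174.52 pc; d_B = 1/0.002030″ = 492.61 pc.
|d_B − d_A| = |492.61 − 174.52| = 318.09 pc.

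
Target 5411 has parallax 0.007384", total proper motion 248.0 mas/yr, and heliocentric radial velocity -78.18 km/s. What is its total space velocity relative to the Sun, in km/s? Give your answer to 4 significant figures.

d = 1/p = 1/0.007384″ = 135.43 pc.
μ = 248.0 mas/yr = 0.2480 ″/yr.
v_t = 4.740 μ d = 4.740 × 0.2480 × 135.43 = 159.2 km/s.
v = √(v_r² + v_t²) = √((-78.18)² + 159.2²) = √31456.8 = 177.36 km/s.

177.4 km/s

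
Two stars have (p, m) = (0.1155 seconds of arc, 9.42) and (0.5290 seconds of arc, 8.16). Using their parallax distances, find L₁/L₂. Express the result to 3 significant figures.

L₁/L₂ = 6.57

d₁ = 1/p₁ = 1/0.1155″ = 8.658 pc; d₂ = 1/p₂ = 1/0.5290″ = 1.8904 pc.
M₁ = m₁ − 5 log₁₀ d₁ + 5 = 9.42 − 4.6871 + 5 = 9.7329.
M₂ = 8.16 − 1.3828 + 5 = 11.7772.
L₁/L₂ = 10^(0.4(M₂ − M₁)) = 10^(0.4 × 2.0443) = 10^0.81772 = 6.5723.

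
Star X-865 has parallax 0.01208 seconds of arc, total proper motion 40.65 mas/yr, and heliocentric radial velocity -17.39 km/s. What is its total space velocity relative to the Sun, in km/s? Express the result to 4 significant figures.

23.60 km/s

d = 1/p = 1/0.01208″ = 82.781 pc.
μ = 40.65 mas/yr = 0.04065 ″/yr.
v_t = 4.740 μ d = 4.740 × 0.04065 × 82.781 = 15.95 km/s.
v = √(v_r² + v_t²) = √((-17.39)² + 15.95²) = √556.815 = 23.597 km/s.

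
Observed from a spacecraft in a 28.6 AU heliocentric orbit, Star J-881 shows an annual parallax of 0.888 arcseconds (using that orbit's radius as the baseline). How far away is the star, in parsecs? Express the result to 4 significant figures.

32.21 pc

With baseline B (in AU) and parallax p (in arcsec), d = B/p parsecs.
d = 28.6 / 0.888 = 32.207 pc.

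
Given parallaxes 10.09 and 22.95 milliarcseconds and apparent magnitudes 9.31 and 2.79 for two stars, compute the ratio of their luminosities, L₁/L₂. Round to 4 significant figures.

L₁/L₂ = 0.01276

d₁ = 1/p₁ = 1/0.01009″ = 99.108 pc; d₂ = 1/p₂ = 1/0.02295″ = 43.573 pc.
M₁ = m₁ − 5 log₁₀ d₁ + 5 = 9.31 − 9.9805 + 5 = 4.3295.
M₂ = 2.79 − 8.1961 + 5 = -0.4061.
L₁/L₂ = 10^(0.4(M₂ − M₁)) = 10^(0.4 × (-4.7356)) = 10^(-1.89424) = 0.012757.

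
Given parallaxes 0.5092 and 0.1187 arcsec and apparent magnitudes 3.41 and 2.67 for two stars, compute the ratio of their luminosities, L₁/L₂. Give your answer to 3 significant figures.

d₁ = 1/p₁ = 1/0.5092″ = 1.9639 pc; d₂ = 1/p₂ = 1/0.1187″ = 8.4246 pc.
M₁ = m₁ − 5 log₁₀ d₁ + 5 = 3.41 − 1.4656 + 5 = 6.9444.
M₂ = 2.67 − 4.6277 + 5 = 3.0423.
L₁/L₂ = 10^(0.4(M₂ − M₁)) = 10^(0.4 × (-3.9021)) = 10^(-1.56084) = 0.027489.

L₁/L₂ = 0.0275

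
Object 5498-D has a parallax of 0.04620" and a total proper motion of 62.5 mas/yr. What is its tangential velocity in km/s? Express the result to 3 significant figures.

6.41 km/s

d = 1/p = 1/0.04620″ = 21.645 pc.
μ = 62.5 mas/yr = 0.0625 ″/yr.
v_t = 4.74 × μ × d = 4.74 × 0.0625 × 21.645 = 6.4123 km/s.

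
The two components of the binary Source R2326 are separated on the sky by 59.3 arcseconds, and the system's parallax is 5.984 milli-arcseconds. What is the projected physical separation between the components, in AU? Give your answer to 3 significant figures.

9910 AU

d = 1/p = 1/0.005984″ = 167.11 pc.
At distance d (pc), an angle of θ arcsec spans θ·d AU: s = 59.3 × 167.11 = 9909.6 AU.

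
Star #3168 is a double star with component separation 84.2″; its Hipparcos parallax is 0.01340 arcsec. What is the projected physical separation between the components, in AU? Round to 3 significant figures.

6280 AU

d = 1/p = 1/0.01340″ = 74.627 pc.
At distance d (pc), an angle of θ arcsec spans θ·d AU: s = 84.2 × 74.627 = 6283.6 AU.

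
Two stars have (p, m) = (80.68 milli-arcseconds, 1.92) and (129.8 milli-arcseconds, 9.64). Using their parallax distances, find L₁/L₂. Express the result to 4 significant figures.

L₁/L₂ = 3170

d₁ = 1/p₁ = 1/0.08068″ = 12.395 pc; d₂ = 1/p₂ = 1/0.1298″ = 7.7042 pc.
M₁ = m₁ − 5 log₁₀ d₁ + 5 = 1.92 − 5.4662 + 5 = 1.4538.
M₂ = 9.64 − 4.4336 + 5 = 10.2064.
L₁/L₂ = 10^(0.4(M₂ − M₁)) = 10^(0.4 × 8.7526) = 10^3.50104 = 3169.9.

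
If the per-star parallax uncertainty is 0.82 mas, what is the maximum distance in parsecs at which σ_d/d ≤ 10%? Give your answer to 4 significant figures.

σ_d/d = σ_p/p, so the condition is σ_p/p ≤ 0.10, i.e. p ≥ σ_p/0.10.
p_min = 0.82/0.10 = 8.2 mas = 0.0082 arcsec.
d_max = 1/p_min = 1/0.0082 = 121.95 pc.

122.0 pc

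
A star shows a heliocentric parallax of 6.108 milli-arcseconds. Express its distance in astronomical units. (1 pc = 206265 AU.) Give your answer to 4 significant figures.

p = 6.108 milli-arcseconds = 0.006108 arcsec.
d = 1/p = 1/0.006108 = 163.72 pc.
In AU: 163.72 × 206265 = 3.3770 × 10^7 AU.

3.377 × 10^7 AU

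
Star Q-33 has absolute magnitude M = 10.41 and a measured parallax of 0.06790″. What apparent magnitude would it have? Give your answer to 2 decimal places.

d = 1/p = 1/0.06790″ = 14.728 pc.
m − M = 5 log₁₀ d − 5 = 5 log₁₀(14.728) − 5 = 5.8407 − 5 = 0.8407.
m = M + (m − M) = 10.41 + 0.8407 = 11.25.

m = 11.25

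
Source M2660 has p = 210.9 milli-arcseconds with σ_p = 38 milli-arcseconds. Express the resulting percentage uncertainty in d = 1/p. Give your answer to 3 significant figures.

18.0%

For d = 1/p, |σ_d/d| = |σ_p/p|.
σ_p/p = 38 / 210.9 = 0.18018 = 18.018%.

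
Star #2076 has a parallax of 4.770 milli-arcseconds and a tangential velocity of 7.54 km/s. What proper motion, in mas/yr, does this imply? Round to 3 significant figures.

7.59 mas/yr

d = 1/p = 1/0.004770″ = 209.64 pc.
μ = v_t / (4.74 d) = 7.54 / (4.74 × 209.64) = 7.54 / 993.69 = 0.0075879 ″/yr = 7.5879 mas/yr.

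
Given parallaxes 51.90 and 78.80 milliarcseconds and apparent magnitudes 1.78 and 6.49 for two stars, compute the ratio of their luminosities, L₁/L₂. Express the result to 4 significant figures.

L₁/L₂ = 176.5

d₁ = 1/p₁ = 1/0.05190″ = 19.268 pc; d₂ = 1/p₂ = 1/0.07880″ = 12.69 pc.
M₁ = m₁ − 5 log₁₀ d₁ + 5 = 1.78 − 6.4242 + 5 = 0.3558.
M₂ = 6.49 − 5.5173 + 5 = 5.9727.
L₁/L₂ = 10^(0.4(M₂ − M₁)) = 10^(0.4 × 5.6169) = 10^2.24676 = 176.51.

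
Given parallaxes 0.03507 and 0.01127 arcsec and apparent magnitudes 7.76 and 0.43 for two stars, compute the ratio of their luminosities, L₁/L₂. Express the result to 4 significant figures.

L₁/L₂ = 0.0001208

d₁ = 1/p₁ = 1/0.03507″ = 28.514 pc; d₂ = 1/p₂ = 1/0.01127″ = 88.731 pc.
M₁ = m₁ − 5 log₁₀ d₁ + 5 = 7.76 − 7.2753 + 5 = 5.4847.
M₂ = 0.43 − 9.7404 + 5 = -4.3104.
L₁/L₂ = 10^(0.4(M₂ − M₁)) = 10^(0.4 × (-9.7951)) = 10^(-3.91804) = 0.00012077.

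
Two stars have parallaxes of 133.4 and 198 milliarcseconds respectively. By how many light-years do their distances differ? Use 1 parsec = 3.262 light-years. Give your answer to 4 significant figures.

7.978 ly

d_A = 1/0.1334″ = 7.4963 pc; d_B = 1/0.1980″ = 5.0505 pc.
|d_B − d_A| = |5.0505 − 7.4963| = 2.4458 pc = 2.4458 × 3.262 ly = 7.9782 ly.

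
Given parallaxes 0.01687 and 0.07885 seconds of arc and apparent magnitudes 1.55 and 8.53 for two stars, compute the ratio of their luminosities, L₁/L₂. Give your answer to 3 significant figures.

L₁/L₂ = 13500

d₁ = 1/p₁ = 1/0.01687″ = 59.277 pc; d₂ = 1/p₂ = 1/0.07885″ = 12.682 pc.
M₁ = m₁ − 5 log₁₀ d₁ + 5 = 1.55 − 8.8644 + 5 = -2.3144.
M₂ = 8.53 − 5.5159 + 5 = 8.0141.
L₁/L₂ = 10^(0.4(M₂ − M₁)) = 10^(0.4 × 10.3285) = 10^4.13140 = 13533.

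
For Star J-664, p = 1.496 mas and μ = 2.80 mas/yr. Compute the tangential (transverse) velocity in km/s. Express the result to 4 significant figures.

8.872 km/s

d = 1/p = 1/0.001496″ = 668.45 pc.
μ = 2.80 mas/yr = 0.00280 ″/yr.
v_t = 4.74 × μ × d = 4.74 × 0.00280 × 668.45 = 8.8717 km/s.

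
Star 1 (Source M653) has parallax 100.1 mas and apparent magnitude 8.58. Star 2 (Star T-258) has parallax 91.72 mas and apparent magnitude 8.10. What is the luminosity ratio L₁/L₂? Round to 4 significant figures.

d₁ = 1/p₁ = 1/0.1001″ = 9.99 pc; d₂ = 1/p₂ = 1/0.09172″ = 10.903 pc.
M₁ = m₁ − 5 log₁₀ d₁ + 5 = 8.58 − 4.9978 + 5 = 8.5822.
M₂ = 8.10 − 5.1877 + 5 = 7.9123.
L₁/L₂ = 10^(0.4(M₂ − M₁)) = 10^(0.4 × (-0.6699)) = 10^(-0.26796) = 0.53956.

L₁/L₂ = 0.5396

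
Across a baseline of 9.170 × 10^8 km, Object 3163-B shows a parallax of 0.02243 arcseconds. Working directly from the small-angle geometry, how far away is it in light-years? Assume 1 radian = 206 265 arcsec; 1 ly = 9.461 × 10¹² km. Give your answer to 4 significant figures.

θ = 0.02243″ = 0.02243/206265 = 1.0874 × 10^-7 rad.
d = B/θ = (9.170 × 10^8) / (1.0874 × 10^-7) = 8.4330 × 10^15 km = (8.4330 × 10^15) / (9.461 × 10^12) ly = 891.34 ly.

891.3 ly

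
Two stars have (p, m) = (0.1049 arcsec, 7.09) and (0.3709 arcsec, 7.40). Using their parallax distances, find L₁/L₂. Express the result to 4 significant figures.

d₁ = 1/p₁ = 1/0.1049″ = 9.5329 pc; d₂ = 1/p₂ = 1/0.3709″ = 2.6961 pc.
M₁ = m₁ − 5 log₁₀ d₁ + 5 = 7.09 − 4.8961 + 5 = 7.1939.
M₂ = 7.40 − 2.1537 + 5 = 10.2463.
L₁/L₂ = 10^(0.4(M₂ − M₁)) = 10^(0.4 × 3.0524) = 10^1.22096 = 16.633.

L₁/L₂ = 16.63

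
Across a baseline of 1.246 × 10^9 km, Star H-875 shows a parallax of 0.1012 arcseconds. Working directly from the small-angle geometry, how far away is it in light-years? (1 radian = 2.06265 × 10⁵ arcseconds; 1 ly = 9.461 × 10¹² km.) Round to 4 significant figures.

θ = 0.1012″ = 0.1012/206265 = 4.9063 × 10^-7 rad.
d = B/θ = (1.246 × 10^9) / (4.9063 × 10^-7) = 2.5396 × 10^15 km = (2.5396 × 10^15) / (9.461 × 10^12) ly = 268.43 ly.

268.4 ly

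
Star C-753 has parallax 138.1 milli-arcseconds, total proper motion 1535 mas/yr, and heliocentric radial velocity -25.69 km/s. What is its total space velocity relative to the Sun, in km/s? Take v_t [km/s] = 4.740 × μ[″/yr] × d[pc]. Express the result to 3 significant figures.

d = 1/p = 1/0.1381″ = 7.2411 pc.
μ = 1535 mas/yr = 1.535 ″/yr.
v_t = 4.740 μ d = 4.740 × 1.535 × 7.2411 = 52.686 km/s.
v = √(v_r² + v_t²) = √((-25.69)² + 52.686²) = √3435.79 = 58.616 km/s.

58.6 km/s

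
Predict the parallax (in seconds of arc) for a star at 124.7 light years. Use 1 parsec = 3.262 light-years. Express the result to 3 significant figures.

0.0262 arcsec

d = 124.7 ly ÷ 3.262 = 38.228 pc.
p = 1/d = 1/38.228 = 0.026159 arcsec.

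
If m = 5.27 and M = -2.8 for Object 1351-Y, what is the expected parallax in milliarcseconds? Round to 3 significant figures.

m − M = 5.27 − (-2.8) = 8.07.
d = 10^((m−M)/5 + 1) = 10^2.614 = 411.15 pc.
p = 1/d = 1/411.15 = 0.0024322 arcsec = 2.4322 mas.

2.43 mas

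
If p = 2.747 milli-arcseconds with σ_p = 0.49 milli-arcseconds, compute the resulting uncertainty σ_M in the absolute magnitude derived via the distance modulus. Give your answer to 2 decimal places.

σ_M = 0.39 mag

M = m − 5 log₁₀ d + 5 = m + 5 log₁₀ p + 5, so ∂M/∂p = 5/(p ln 10).
σ_M = (5/ln 10) · (σ_p/p) = 2.1715 × 0.49/2.747 = 2.1715 × 0.17838 = 0.38735.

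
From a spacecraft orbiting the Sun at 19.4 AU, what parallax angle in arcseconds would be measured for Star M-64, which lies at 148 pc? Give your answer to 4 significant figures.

p (arcsec) = B (AU) / d (pc).
p = 19.4 / 148 = 0.13108 arcsec.

0.1311 arcsec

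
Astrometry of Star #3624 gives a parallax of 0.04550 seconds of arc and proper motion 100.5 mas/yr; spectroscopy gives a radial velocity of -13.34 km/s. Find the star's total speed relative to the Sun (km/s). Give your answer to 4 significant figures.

d = 1/p = 1/0.04550″ = 21.978 pc.
μ = 100.5 mas/yr = 0.1005 ″/yr.
v_t = 4.740 μ d = 4.740 × 0.1005 × 21.978 = 10.47 km/s.
v = √(v_r² + v_t²) = √((-13.34)² + 10.47²) = √287.577 = 16.958 km/s.

16.96 km/s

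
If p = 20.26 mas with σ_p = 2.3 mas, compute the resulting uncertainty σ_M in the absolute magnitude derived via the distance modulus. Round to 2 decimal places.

M = m − 5 log₁₀ d + 5 = m + 5 log₁₀ p + 5, so ∂M/∂p = 5/(p ln 10).
σ_M = (5/ln 10) · (σ_p/p) = 2.1715 × 2.3/20.26 = 2.1715 × 0.11352 = 0.24651.

σ_M = 0.25 mag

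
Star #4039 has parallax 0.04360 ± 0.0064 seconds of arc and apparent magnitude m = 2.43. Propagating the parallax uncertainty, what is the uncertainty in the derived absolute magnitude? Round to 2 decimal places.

M = m − 5 log₁₀ d + 5 = m + 5 log₁₀ p + 5, so ∂M/∂p = 5/(p ln 10).
σ_M = (5/ln 10) · (σ_p/p) = 2.1715 × 0.0064/0.04360 = 2.1715 × 0.14679 = 0.31875.

σ_M = 0.32 mag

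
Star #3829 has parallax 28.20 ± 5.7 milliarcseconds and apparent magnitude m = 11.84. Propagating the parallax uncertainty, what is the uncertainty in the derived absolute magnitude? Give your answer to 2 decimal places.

M = m − 5 log₁₀ d + 5 = m + 5 log₁₀ p + 5, so ∂M/∂p = 5/(p ln 10).
σ_M = (5/ln 10) · (σ_p/p) = 2.1715 × 5.7/28.20 = 2.1715 × 0.20213 = 0.43893.

σ_M = 0.44 mag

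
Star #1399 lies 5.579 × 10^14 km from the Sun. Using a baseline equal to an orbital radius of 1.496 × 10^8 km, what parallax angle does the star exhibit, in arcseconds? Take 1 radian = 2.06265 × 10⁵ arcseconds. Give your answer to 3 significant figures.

θ ≈ B/d = (1.496 × 10^8) / (5.579 × 10^14) = 2.6815 × 10^-7 rad.
In arcseconds: 2.6815 × 10^-7 × 206265 = 0.05531″.

0.0553 arcsec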